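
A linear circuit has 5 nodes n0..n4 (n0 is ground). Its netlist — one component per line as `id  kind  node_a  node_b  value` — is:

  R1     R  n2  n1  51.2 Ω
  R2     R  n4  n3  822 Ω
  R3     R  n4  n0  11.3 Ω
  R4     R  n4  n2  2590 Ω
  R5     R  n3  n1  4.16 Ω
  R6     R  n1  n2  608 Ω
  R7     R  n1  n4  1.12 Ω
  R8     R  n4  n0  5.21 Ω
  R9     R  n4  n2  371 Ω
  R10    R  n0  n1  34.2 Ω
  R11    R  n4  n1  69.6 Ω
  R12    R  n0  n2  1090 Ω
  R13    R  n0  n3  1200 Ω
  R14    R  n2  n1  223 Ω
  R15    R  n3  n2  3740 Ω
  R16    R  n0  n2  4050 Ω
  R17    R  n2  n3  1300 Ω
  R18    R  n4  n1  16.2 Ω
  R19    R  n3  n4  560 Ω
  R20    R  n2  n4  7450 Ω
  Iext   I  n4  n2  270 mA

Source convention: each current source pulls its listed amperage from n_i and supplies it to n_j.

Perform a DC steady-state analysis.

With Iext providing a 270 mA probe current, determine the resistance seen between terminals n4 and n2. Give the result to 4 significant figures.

Element admittances at DC:
  Y(R1) = 0.01953 S between n2,n1
  Y(R2) = 0.001217 S between n4,n3
  Y(R3) = 0.08850 S between n4,n0
  Y(R4) = 0.0003861 S between n4,n2
  Y(R5) = 0.2404 S between n3,n1
  Y(R6) = 0.001645 S between n1,n2
  Y(R7) = 0.8929 S between n1,n4
  Y(R8) = 0.1919 S between n4,n0
  Y(R9) = 0.002695 S between n4,n2
  Y(R10) = 0.02924 S between n0,n1
  Y(R11) = 0.01437 S between n4,n1
  Y(R12) = 0.0009174 S between n0,n2
  Y(R13) = 0.0008333 S between n0,n3
  Y(R14) = 0.004484 S between n2,n1
  Y(R15) = 0.0002674 S between n3,n2
  Y(R16) = 0.0002469 S between n0,n2
  Y(R17) = 0.0007692 S between n2,n3
  Y(R18) = 0.06173 S between n4,n1
  Y(R19) = 0.001786 S between n3,n4
  Y(R20) = 0.0001342 S between n2,n4
  Iext: injects 0.27 A into n2 (from n4)
Assemble and solve the 4×4 MNA system:
  V(n1)=0.1765  V(n2)=8.835  V(n3)=0.2096  V(n4)=-0.05571

R_eq = 32.93 Ω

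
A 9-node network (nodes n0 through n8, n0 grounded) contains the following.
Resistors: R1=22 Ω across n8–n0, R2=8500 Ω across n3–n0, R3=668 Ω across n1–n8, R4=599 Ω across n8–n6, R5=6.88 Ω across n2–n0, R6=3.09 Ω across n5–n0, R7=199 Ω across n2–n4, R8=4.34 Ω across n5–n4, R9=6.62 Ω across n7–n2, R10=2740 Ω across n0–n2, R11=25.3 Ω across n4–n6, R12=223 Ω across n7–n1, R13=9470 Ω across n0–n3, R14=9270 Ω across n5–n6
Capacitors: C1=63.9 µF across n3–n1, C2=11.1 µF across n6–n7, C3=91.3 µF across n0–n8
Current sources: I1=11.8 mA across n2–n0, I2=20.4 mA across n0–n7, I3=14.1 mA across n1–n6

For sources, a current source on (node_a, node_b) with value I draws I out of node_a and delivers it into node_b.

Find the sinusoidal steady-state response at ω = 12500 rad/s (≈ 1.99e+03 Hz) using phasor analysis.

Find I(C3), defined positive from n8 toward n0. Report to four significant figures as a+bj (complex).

MNA unknowns: 8 node voltages V₁..V_8
R1: Y=0.04545+0.000j on G[8,0]
R2: Y=0.0001176+0.000j on G[3,0]
R3: Y=0.001497+0.000j on G[1,8]
R4: Y=0.001669+0.000j on G[8,6]
R5: Y=0.1453+0.000j on G[2,0]
C1: Y=0.000+0.7987j on G[3,1]
R6: Y=0.3236+0.000j on G[5,0]
C2: Y=0.000+0.1388j on G[6,7]
I1: z[2]−=0.0118, z[0]+=0.0118
I2: z[0]−=0.0204, z[7]+=0.0204
R7: Y=0.005025+0.000j on G[2,4]
R8: Y=0.2304+0.000j on G[5,4]
C3: Y=0.000+1.141j on G[0,8]
R9: Y=0.1511+0.000j on G[7,2]
R10: Y=0.0003650+0.000j on G[0,2]
R11: Y=0.03953+0.000j on G[4,6]
R12: Y=0.004484+0.000j on G[7,1]
R13: Y=0.0001056+0.000j on G[0,3]
R14: Y=0.0001079+0.000j on G[5,6]
I3: z[1]−=0.0141, z[6]+=0.0141
solve → V1=-2.152+0.01362j, V2=0.04507+0.008840j, V3=-2.152+0.01302j, V4=0.04033-0.009139j, V5=0.01681-0.003808j, V6=0.1769-0.04250j, V7=0.1668+0.01797j, V8=-0.0001533+0.002558j

-0.002919-0.0001749j A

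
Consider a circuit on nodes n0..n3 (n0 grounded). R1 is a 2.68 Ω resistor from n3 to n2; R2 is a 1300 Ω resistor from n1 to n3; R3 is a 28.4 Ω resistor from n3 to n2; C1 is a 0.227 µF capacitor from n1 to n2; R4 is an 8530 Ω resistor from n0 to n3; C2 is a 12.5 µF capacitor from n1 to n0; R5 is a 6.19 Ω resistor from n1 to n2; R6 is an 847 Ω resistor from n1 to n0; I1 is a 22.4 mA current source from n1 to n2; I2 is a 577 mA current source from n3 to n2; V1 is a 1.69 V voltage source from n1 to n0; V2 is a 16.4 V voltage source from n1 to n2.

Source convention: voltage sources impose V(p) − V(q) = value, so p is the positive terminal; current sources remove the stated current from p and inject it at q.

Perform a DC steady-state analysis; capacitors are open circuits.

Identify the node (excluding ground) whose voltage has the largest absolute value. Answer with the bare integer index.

3

Element admittances at DC:
  Y(R1) = 0.3731 S between n3,n2
  Y(R2) = 0.0007692 S between n1,n3
  Y(R3) = 0.03521 S between n3,n2
  Y(C1) = 0.000 S between n1,n2
  Y(R4) = 0.0001172 S between n0,n3
  Y(C2) = 0.000 S between n1,n0
  Y(R5) = 0.1616 S between n1,n2
  Y(R6) = 0.001181 S between n1,n0
  I1: injects 0.0224 A into n2 (from n1)
  I2: injects 0.577 A into n2 (from n3)
  V1: constraint V(n1)−V(n0) = 1.69
  V2: constraint V(n1)−V(n2) = 16.4
Assemble and solve the 5×5 MNA system:
  V(n1)=1.690  V(n2)=-14.71  V(n3)=-16.08
  i(V1)=-0.0001096  i(V2)=-2.687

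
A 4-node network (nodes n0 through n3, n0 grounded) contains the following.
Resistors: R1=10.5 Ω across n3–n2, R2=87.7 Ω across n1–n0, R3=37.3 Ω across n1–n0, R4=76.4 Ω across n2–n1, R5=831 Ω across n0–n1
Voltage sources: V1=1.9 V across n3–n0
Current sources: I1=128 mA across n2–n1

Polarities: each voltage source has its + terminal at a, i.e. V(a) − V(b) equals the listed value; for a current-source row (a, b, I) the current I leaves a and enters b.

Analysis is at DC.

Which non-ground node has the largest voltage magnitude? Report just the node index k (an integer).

1

MNA unknowns: 3 node voltages V₁..V_3 plus 1 source current (V1)
R1: Y=0.09524 on G[3,2]
R2: Y=0.01140 on G[1,0]
R3: Y=0.02681 on G[1,0]
R4: Y=0.01309 on G[2,1]
R5: Y=0.001203 on G[0,1]
V1: row V3−V0=1.9, i_V1 at 3,0
I1: z[2]−=0.128, z[1]+=0.128
solve → V1=2.639, V2=0.8077, V3=1.900
aux → i_V1=-0.1040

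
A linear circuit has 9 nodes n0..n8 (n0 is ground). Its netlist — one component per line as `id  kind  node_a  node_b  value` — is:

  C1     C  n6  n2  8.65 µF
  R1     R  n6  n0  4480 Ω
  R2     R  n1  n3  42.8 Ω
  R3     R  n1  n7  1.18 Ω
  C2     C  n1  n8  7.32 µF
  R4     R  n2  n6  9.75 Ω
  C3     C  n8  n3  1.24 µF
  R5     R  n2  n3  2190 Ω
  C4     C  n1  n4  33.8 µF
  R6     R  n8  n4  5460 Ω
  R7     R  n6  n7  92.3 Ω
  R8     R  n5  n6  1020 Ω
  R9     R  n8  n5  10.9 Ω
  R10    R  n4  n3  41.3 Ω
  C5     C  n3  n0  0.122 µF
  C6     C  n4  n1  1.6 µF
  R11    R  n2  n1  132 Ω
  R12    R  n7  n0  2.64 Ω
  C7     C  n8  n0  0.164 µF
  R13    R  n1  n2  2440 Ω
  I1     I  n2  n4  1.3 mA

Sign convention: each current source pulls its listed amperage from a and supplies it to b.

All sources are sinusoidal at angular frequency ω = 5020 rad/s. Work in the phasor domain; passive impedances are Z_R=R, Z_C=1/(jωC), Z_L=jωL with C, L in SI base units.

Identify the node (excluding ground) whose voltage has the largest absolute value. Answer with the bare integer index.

Element admittances at ω=5020 rad/s:
  Y(C1) = 0.000+0.04342j S between n6,n2
  Y(R1) = 0.0002232+0.000j S between n6,n0
  Y(R2) = 0.02336+0.000j S between n1,n3
  Y(R3) = 0.8475+0.000j S between n1,n7
  Y(C2) = 0.000+0.03675j S between n1,n8
  Y(R4) = 0.1026+0.000j S between n2,n6
  Y(C3) = 0.000+0.006225j S between n8,n3
  Y(R5) = 0.0004566+0.000j S between n2,n3
  Y(C4) = 0.000+0.1697j S between n1,n4
  Y(R6) = 0.0001832+0.000j S between n8,n4
  Y(R7) = 0.01083+0.000j S between n6,n7
  Y(R8) = 0.0009804+0.000j S between n5,n6
  Y(R9) = 0.09174+0.000j S between n8,n5
  Y(R10) = 0.02421+0.000j S between n4,n3
  Y(C5) = 0.000+0.0006124j S between n3,n0
  Y(C6) = 0.000+0.008032j S between n4,n1
  Y(R11) = 0.007576+0.000j S between n2,n1
  Y(R12) = 0.3788+0.000j S between n7,n0
  Y(C7) = 0.000+0.0008233j S between n8,n0
  Y(R13) = 0.0004098+0.000j S between n1,n2
  I1: injects 0.0013 A into n4 (from n2)
Assemble and solve the 8×8 MNA system:
  V(n1)=0.0008220+1.272e-05j  V(n2)=-0.06672+0.001406j  V(n3)=-0.0001711-0.003458j  V(n4)=0.001326-0.007098j  V(n5)=-5.768e-05+0.0008521j  V(n6)=-0.06064-0.001040j  V(n7)=3.204e-05-3.923e-07j  V(n8)=0.0005897+0.0008723j

2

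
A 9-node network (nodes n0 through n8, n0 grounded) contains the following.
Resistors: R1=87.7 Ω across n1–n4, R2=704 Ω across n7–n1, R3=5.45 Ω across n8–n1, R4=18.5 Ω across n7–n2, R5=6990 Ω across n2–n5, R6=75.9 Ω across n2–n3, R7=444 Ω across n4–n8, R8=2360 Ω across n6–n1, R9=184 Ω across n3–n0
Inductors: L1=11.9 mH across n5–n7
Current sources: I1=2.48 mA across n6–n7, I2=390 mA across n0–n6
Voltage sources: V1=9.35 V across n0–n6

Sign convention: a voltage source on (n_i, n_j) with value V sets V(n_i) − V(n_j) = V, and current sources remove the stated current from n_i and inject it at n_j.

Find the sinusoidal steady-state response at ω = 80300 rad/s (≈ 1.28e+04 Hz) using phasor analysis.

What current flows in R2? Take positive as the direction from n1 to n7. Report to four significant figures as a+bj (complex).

-0.003004+1.025e-09j A

Element admittances at ω=80300 rad/s:
  Y(R1) = 0.01140+0.000j S between n1,n4
  Y(R2) = 0.001420+0.000j S between n7,n1
  Y(R3) = 0.1835+0.000j S between n8,n1
  Y(R4) = 0.05405+0.000j S between n7,n2
  Y(R5) = 0.0001431+0.000j S between n2,n5
  Y(R6) = 0.01318+0.000j S between n2,n3
  Y(L1) = 0.000-0.001046j S between n5,n7
  Y(R7) = 0.002252+0.000j S between n4,n8
  Y(R8) = 0.0004237+0.000j S between n6,n1
  Y(R9) = 0.005435+0.000j S between n3,n0
  I1: injects 0.00248 A into n7 (from n6)
  I2: injects 0.39 A into n6 (from n0)
  V1: constraint V(n0)−V(n6) = 9.35
Assemble and solve the 9×9 MNA system:
  V(n1)=-2.261-2.418e-06j  V(n2)=-0.1362+2.663e-07j  V(n3)=-0.09641+1.885e-07j  V(n4)=-2.261-2.418e-06j  V(n5)=-0.1457+0.001294j  V(n6)=-9.350+0.000j  V(n7)=-0.1458-3.140e-06j  V(n8)=-2.261-2.418e-06j
  i(V1)=-0.3905+1.025e-09j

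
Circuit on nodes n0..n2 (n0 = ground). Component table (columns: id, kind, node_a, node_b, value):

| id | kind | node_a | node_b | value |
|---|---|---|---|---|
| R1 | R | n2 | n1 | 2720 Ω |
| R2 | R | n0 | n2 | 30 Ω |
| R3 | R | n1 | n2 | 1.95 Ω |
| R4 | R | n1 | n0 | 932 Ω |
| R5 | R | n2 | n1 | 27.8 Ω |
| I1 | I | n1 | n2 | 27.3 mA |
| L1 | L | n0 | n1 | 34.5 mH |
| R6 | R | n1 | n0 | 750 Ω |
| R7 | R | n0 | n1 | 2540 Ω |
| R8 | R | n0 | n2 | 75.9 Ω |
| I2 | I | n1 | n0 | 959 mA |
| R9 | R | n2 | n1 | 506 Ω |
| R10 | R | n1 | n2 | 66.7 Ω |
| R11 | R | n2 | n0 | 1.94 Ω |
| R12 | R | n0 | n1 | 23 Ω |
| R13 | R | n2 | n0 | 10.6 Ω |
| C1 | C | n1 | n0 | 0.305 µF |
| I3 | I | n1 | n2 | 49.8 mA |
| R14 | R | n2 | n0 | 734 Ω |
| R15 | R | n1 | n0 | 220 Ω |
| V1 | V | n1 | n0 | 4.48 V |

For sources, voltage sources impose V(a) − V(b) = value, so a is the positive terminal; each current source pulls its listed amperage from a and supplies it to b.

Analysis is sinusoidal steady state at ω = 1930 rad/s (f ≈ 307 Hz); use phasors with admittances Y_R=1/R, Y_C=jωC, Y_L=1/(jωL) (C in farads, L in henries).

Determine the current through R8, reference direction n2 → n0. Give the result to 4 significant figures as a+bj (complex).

0.02813+0.000j A

MNA unknowns: 2 node voltages V₁..V_2 plus 1 source current (V1)
R1: Y=0.0003676+0.000j on G[2,1]
R2: Y=0.03333+0.000j on G[0,2]
R3: Y=0.5128+0.000j on G[1,2]
R4: Y=0.001073+0.000j on G[1,0]
R5: Y=0.03597+0.000j on G[2,1]
I1: z[1]−=0.0273, z[2]+=0.0273
L1: Y=0.000-0.01502j on G[0,1]
R6: Y=0.001333+0.000j on G[1,0]
R7: Y=0.0003937+0.000j on G[0,1]
R8: Y=0.01318+0.000j on G[0,2]
I2: z[1]−=0.959, z[0]+=0.959
R9: Y=0.001976+0.000j on G[2,1]
R10: Y=0.01499+0.000j on G[1,2]
R11: Y=0.5155+0.000j on G[2,0]
R12: Y=0.04348+0.000j on G[0,1]
R13: Y=0.09434+0.000j on G[2,0]
C1: Y=0.000+0.0005887j on G[1,0]
I3: z[1]−=0.0498, z[2]+=0.0498
R14: Y=0.001362+0.000j on G[2,0]
R15: Y=0.004545+0.000j on G[1,0]
V1: row V1−V0=4.48, i_V1 at 1,0
solve → V1=4.480+0.000j, V2=2.135+0.000j
aux → i_V1=-2.591+0.06465j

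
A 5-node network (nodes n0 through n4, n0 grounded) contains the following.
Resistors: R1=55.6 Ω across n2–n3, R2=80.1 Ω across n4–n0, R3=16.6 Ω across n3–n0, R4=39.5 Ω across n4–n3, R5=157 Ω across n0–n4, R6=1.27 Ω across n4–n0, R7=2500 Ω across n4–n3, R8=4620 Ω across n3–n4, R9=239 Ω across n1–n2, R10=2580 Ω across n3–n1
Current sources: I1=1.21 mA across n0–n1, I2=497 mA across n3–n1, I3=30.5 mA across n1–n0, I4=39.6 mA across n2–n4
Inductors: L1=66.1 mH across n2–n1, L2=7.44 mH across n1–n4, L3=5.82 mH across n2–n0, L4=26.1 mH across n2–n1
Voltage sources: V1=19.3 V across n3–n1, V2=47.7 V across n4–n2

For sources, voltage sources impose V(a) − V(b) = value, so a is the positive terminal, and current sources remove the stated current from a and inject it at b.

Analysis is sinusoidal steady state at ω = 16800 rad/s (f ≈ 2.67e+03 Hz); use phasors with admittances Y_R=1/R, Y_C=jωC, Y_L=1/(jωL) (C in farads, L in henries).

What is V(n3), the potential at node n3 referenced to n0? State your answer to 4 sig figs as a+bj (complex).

Element admittances at ω=16800 rad/s:
  Y(R1) = 0.01799+0.000j S between n2,n3
  Y(R2) = 0.01248+0.000j S between n4,n0
  Y(R3) = 0.06024+0.000j S between n3,n0
  I1: injects 0.00121 A into n1 (from n0)
  Y(R4) = 0.02532+0.000j S between n4,n3
  Y(L1) = 0.000-0.0009005j S between n2,n1
  I2: injects 0.497 A into n1 (from n3)
  Y(L2) = 0.000-0.008001j S between n1,n4
  Y(L3) = 0.000-0.01023j S between n2,n0
  Y(L4) = 0.000-0.002281j S between n2,n1
  Y(R5) = 0.006369+0.000j S between n0,n4
  Y(R6) = 0.7874+0.000j S between n4,n0
  I3: injects 0.0305 A into n0 (from n1)
  Y(R7) = 0.0004000+0.000j S between n4,n3
  I4: injects 0.0396 A into n4 (from n2)
  Y(R8) = 0.0002165+0.000j S between n3,n4
  Y(R9) = 0.004184+0.000j S between n1,n2
  Y(R10) = 0.0003876+0.000j S between n3,n1
  V1: constraint V(n3)−V(n1) = 19.3
  V2: constraint V(n4)−V(n2) = 47.7
Assemble and solve the 6×6 MNA system:
  V(n1)=-28.17-1.778j  V(n2)=-47.07-0.4642j  V(n3)=-8.869-1.778j  V(n4)=0.6322-0.4642j
  i(V1)=-0.4108+0.1648j  i(V2)=-0.7271+0.5706j

-8.869-1.778j V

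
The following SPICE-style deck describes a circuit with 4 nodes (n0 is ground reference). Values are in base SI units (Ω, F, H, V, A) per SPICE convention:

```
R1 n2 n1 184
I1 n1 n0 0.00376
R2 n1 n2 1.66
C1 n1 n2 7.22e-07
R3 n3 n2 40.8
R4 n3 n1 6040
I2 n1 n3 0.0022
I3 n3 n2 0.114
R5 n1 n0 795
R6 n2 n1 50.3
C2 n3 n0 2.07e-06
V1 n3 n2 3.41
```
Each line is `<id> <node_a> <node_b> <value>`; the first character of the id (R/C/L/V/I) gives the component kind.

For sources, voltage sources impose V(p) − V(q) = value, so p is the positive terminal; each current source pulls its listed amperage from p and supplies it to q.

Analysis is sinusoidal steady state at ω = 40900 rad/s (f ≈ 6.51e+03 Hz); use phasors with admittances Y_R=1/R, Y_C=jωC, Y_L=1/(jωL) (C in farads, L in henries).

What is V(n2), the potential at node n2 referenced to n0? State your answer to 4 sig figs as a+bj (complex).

-3.410-0.006277j V

Apply KCL at each of the 3 non-ground nodes and solve the resulting linear system.
Node n1: branches {R1, I1, R2, C1, R4, I2, R5, R6} → V_1 = -3.412-0.006182j
Node n2: branches {R1, R2, C1, R3, I3, R6, V1} → V_2 = -3.410-0.006277j
Node n3: branches {R3, R4, I2, I3, C2, V1} → V_3 = 9.184e-05-0.006277j
Source currents: i(V1)=-0.1965-7.760e-06j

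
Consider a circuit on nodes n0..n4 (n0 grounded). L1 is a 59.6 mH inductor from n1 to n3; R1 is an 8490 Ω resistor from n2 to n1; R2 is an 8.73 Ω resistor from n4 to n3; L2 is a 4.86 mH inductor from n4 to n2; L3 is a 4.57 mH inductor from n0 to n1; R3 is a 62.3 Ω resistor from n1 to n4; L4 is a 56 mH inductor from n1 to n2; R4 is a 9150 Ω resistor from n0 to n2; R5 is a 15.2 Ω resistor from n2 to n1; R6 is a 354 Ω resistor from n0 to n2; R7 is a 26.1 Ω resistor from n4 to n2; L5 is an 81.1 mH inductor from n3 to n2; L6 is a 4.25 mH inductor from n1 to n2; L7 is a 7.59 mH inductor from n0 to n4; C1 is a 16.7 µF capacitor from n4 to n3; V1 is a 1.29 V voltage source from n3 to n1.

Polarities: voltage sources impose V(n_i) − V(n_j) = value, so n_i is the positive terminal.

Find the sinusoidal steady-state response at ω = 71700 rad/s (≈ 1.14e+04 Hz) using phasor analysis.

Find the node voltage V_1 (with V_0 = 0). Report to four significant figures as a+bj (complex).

-0.4848-0.009876j V

MNA unknowns: 4 node voltages V₁..V_4 plus 1 source current (V1)
L1: Y=0.000-0.0002340j on G[1,3]
R1: Y=0.0001178+0.000j on G[2,1]
R2: Y=0.1145+0.000j on G[4,3]
L2: Y=0.000-0.002870j on G[4,2]
L3: Y=0.000-0.003052j on G[0,1]
R3: Y=0.01605+0.000j on G[1,4]
L4: Y=0.000-0.0002491j on G[1,2]
R4: Y=0.0001093+0.000j on G[0,2]
R5: Y=0.06579+0.000j on G[2,1]
R6: Y=0.002825+0.000j on G[0,2]
R7: Y=0.03831+0.000j on G[4,2]
L5: Y=0.000-0.0001720j on G[3,2]
L6: Y=0.000-0.003282j on G[1,2]
L7: Y=0.000-0.001838j on G[0,4]
C1: Y=0.000+1.197j on G[4,3]
V1: row V3−V1=1.29, i_V1 at 3,1
solve → V1=-0.4848-0.009876j, V2=-0.01057-0.001635j, V3=0.8052-0.009876j, V4=0.8026+0.03328j
aux → i_V1=-0.05198+0.002220j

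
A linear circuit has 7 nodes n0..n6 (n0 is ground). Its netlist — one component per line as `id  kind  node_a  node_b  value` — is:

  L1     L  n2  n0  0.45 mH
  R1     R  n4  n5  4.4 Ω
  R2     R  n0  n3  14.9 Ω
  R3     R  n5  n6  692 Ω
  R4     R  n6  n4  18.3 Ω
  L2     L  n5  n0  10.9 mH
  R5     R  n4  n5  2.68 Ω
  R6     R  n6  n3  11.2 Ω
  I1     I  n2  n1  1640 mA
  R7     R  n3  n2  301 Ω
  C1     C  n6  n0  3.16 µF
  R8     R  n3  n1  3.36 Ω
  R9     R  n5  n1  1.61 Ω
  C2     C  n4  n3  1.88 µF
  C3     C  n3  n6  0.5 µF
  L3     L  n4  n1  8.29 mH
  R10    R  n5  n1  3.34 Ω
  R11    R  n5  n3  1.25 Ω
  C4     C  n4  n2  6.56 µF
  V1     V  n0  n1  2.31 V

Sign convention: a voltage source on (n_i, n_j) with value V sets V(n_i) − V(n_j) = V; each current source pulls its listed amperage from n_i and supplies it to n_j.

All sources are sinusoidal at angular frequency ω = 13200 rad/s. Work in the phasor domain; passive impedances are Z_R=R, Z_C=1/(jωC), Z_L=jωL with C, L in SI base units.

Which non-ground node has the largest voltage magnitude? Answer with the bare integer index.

2

Element admittances at ω=13200 rad/s:
  Y(L1) = 0.000-0.1684j S between n2,n0
  Y(R1) = 0.2273+0.000j S between n4,n5
  Y(R2) = 0.06711+0.000j S between n0,n3
  Y(R3) = 0.001445+0.000j S between n5,n6
  Y(R4) = 0.05464+0.000j S between n6,n4
  Y(L2) = 0.000-0.006950j S between n5,n0
  Y(R5) = 0.3731+0.000j S between n4,n5
  Y(R6) = 0.08929+0.000j S between n6,n3
  I1: injects 1.64 A into n1 (from n2)
  Y(R7) = 0.003322+0.000j S between n3,n2
  Y(C1) = 0.000+0.04171j S between n6,n0
  Y(R8) = 0.2976+0.000j S between n3,n1
  Y(R9) = 0.6211+0.000j S between n5,n1
  Y(C2) = 0.000+0.02482j S between n4,n3
  Y(C3) = 0.000+0.006600j S between n3,n6
  Y(L3) = 0.000-0.009138j S between n4,n1
  Y(R10) = 0.2994+0.000j S between n5,n1
  Y(R11) = 0.8000+0.000j S between n5,n3
  Y(C4) = 0.000+0.08659j S between n4,n2
  V1: constraint V(n0)−V(n1) = 2.31
Assemble and solve the 7×7 MNA system:
  V(n1)=-2.310+0.000j  V(n2)=-2.393-19.07j  V(n3)=-1.136-0.2195j  V(n4)=1.536-0.8849j  V(n5)=-0.9091-0.3074j  V(n6)=-0.2638-0.4344j
  i(V1)=-3.271+0.3834j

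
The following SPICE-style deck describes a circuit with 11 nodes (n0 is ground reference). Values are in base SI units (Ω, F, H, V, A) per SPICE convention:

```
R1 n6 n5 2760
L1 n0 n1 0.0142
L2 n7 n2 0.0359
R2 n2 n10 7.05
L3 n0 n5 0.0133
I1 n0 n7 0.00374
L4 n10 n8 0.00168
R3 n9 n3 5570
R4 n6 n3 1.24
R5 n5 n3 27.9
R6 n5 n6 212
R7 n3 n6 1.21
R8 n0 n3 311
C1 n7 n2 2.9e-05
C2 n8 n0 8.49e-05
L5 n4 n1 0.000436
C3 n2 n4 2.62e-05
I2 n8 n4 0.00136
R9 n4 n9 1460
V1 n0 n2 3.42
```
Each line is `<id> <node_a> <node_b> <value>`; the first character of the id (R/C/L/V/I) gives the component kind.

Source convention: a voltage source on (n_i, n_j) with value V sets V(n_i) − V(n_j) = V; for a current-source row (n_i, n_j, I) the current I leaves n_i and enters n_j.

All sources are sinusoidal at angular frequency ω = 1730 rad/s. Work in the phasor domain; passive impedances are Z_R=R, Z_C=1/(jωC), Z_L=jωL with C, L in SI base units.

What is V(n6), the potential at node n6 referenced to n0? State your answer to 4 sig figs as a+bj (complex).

-0.08792-0.07688j V

Apply KCL at each of the 10 non-ground nodes and solve the resulting linear system.
Node n1: branches {L1, L5} → V_1 = -25.77-0.8527j
Node n2: branches {L2, R2, C1, C3, V1} → V_2 = -3.420+0.000j
Node n3: branches {R3, R4, R5, R7, R8} → V_3 = -0.08819-0.07687j
Node n4: branches {L5, C3, I2, R9} → V_4 = -26.56-0.8789j
Node n5: branches {R1, L3, R5, R6} → V_5 = -0.003062-0.08012j
Node n6: branches {R1, R4, R6, R7} → V_6 = -0.08792-0.07688j
Node n7: branches {L2, I1, C1} → V_7 = -3.420-0.1098j
Node n8: branches {L4, C2, I2} → V_8 = -1.406+2.534j
Node n9: branches {R3, R9} → V_9 = -21.06-0.7123j
Node n10: branches {R2, L4} → V_10 = -0.8059+1.456j
Source currents: i(V1)=-0.4144+0.8423j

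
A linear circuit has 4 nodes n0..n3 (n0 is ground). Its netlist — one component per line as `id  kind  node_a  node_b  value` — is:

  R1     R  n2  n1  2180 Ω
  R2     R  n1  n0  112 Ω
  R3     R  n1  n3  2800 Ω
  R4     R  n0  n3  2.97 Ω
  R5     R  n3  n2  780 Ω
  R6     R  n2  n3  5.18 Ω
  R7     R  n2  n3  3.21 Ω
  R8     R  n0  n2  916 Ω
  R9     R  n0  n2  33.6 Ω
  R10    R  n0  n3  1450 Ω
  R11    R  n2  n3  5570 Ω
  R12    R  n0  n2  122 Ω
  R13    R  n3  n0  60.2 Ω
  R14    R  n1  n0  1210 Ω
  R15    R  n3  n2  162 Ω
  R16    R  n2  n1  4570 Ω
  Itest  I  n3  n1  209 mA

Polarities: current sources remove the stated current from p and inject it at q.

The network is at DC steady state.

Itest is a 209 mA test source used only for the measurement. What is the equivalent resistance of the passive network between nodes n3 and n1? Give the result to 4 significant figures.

R_eq = 94.80 Ω

MNA unknowns: 3 node voltages V₁..V_3
R1: Y=0.0004587 on G[2,1]
R2: Y=0.008929 on G[1,0]
R3: Y=0.0003571 on G[1,3]
R4: Y=0.3367 on G[0,3]
R5: Y=0.001282 on G[3,2]
R6: Y=0.1931 on G[2,3]
R7: Y=0.3115 on G[2,3]
R8: Y=0.001092 on G[0,2]
R9: Y=0.02976 on G[0,2]
R10: Y=0.0006897 on G[0,3]
R11: Y=0.0001795 on G[2,3]
R12: Y=0.008197 on G[0,2]
R13: Y=0.01661 on G[3,0]
R14: Y=0.0008264 on G[1,0]
R15: Y=0.006173 on G[3,2]
R16: Y=0.0002188 on G[2,1]
Itest: z[3]−=0.209, z[1]+=0.209
solve → V1=19.33, V2=-0.4268, V3=-0.4855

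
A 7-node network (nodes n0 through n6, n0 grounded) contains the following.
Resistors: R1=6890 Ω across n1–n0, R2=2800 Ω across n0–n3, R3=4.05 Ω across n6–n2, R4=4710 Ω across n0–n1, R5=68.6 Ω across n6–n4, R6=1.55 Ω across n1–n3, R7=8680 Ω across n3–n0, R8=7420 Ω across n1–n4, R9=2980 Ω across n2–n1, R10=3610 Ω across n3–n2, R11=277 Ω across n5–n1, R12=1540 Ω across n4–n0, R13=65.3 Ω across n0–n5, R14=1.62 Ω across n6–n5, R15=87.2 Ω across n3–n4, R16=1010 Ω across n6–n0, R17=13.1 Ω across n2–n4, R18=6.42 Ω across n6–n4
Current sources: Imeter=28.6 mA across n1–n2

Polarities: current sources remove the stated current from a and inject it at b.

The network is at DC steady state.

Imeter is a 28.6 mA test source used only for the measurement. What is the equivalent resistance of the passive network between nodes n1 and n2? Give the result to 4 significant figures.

R_eq = 64.94 Ω

MNA unknowns: 6 node voltages V₁..V_6
R1: Y=0.0001451 on G[1,0]
R2: Y=0.0003571 on G[0,3]
R3: Y=0.2469 on G[6,2]
R4: Y=0.0002123 on G[0,1]
R5: Y=0.01458 on G[6,4]
R6: Y=0.6452 on G[1,3]
R7: Y=0.0001152 on G[3,0]
R8: Y=0.0001348 on G[1,4]
R9: Y=0.0003356 on G[2,1]
R10: Y=0.0002770 on G[3,2]
R11: Y=0.003610 on G[5,1]
R12: Y=0.0006494 on G[4,0]
R13: Y=0.01531 on G[0,5]
R14: Y=0.6173 on G[6,5]
R15: Y=0.01147 on G[3,4]
R16: Y=0.0009901 on G[6,0]
R17: Y=0.07634 on G[2,4]
R18: Y=0.1558 on G[6,4]
Imeter: z[1]−=0.0286, z[2]+=0.0286
solve → V1=-1.691, V2=0.1666, V3=-1.658, V4=0.03748, V5=0.08286, V6=0.09529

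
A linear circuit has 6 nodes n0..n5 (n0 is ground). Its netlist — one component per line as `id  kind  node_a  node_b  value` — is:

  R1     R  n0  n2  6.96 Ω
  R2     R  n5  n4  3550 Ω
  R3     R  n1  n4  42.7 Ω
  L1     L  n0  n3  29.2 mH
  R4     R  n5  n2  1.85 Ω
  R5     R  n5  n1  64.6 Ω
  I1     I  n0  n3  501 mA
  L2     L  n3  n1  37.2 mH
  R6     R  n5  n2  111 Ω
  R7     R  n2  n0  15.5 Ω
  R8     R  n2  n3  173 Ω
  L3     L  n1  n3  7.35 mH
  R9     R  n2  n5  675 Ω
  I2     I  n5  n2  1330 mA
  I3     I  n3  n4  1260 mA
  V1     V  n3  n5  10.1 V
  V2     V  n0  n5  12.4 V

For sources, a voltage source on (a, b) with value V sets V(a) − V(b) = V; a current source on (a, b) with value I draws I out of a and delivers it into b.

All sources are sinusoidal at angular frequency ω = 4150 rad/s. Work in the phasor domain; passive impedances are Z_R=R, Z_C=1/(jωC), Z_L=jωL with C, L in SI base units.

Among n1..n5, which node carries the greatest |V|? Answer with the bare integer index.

4

Apply KCL at each of the 5 non-ground nodes and solve the resulting linear system.
Node n1: branches {R3, R5, L2, L3} → V_1 = 7.260+23.82j
Node n2: branches {R1, R4, R6, R7, R8, R9, I2} → V_2 = -7.211+0.000j
Node n3: branches {L1, I1, L2, R8, L3, I3, V1} → V_3 = -2.300+0.000j
Node n4: branches {R2, R3, I3} → V_4 = 60.19+23.54j
Node n5: branches {R2, R4, R5, R6, R9, I2, V1, V2} → V_5 = -12.40+0.000j
Source currents: i(V1)=0.1478-0.3943j, i(V2)=-2.002+0.01898j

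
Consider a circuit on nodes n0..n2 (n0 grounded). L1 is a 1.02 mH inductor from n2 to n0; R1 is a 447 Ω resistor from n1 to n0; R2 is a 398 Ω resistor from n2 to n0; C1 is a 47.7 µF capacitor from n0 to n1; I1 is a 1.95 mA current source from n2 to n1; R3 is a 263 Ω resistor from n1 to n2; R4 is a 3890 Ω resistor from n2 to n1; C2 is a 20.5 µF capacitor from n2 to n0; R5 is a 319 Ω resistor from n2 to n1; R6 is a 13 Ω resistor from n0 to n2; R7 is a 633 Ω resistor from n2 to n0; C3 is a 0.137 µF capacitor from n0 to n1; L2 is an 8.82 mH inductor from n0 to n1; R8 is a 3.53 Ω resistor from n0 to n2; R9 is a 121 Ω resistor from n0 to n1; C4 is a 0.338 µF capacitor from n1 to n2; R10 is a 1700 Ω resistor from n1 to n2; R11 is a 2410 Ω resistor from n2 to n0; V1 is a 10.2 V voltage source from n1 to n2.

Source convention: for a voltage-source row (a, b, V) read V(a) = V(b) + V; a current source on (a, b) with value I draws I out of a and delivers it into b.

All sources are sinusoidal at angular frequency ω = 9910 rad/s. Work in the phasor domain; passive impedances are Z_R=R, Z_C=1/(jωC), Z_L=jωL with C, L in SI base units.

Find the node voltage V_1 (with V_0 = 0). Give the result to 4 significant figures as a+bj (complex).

4.325-3.700j V

Apply KCL at each of the 2 non-ground nodes and solve the resulting linear system.
Node n1: branches {R1, C1, I1, R3, R4, R5, C3, L2, R9, C4, R10, V1} → V_1 = 4.325-3.700j
Node n2: branches {L1, R2, I1, R3, R4, C2, R5, R6, R7, R8, C4, R10, R11, V1} → V_2 = -5.875-3.700j
Source currents: i(V1)=-1.835-1.996j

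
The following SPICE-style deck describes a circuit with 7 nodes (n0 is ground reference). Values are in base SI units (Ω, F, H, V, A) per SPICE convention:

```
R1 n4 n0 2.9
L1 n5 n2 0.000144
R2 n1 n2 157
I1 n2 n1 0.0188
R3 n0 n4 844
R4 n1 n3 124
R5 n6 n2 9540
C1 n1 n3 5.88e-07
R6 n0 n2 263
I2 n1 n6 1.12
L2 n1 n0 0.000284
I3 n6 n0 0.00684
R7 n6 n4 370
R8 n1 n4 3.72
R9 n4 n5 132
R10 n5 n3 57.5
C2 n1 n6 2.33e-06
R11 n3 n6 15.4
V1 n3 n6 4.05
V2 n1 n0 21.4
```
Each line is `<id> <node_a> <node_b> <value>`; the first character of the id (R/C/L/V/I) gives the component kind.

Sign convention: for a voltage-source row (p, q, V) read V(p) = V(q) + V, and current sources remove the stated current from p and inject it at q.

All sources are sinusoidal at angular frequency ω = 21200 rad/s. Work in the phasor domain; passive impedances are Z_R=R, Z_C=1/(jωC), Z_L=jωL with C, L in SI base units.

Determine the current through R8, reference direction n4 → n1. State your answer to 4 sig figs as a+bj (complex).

-3.185-0.03808j A

MNA unknowns: 6 node voltages V₁..V_6 plus 2 source currents (V1, V2)
R1: Y=0.3448+0.000j on G[4,0]
L1: Y=0.000-0.3276j on G[5,2]
R2: Y=0.006369+0.000j on G[1,2]
I1: z[2]−=0.0188, z[1]+=0.0188
R3: Y=0.001185+0.000j on G[0,4]
R4: Y=0.008065+0.000j on G[1,3]
R5: Y=0.0001048+0.000j on G[6,2]
C1: Y=0.000+0.01247j on G[1,3]
R6: Y=0.003802+0.000j on G[0,2]
I2: z[1]−=1.12, z[6]+=1.12
L2: Y=0.000-0.1661j on G[1,0]
I3: z[6]−=0.00684, z[0]+=0.00684
R7: Y=0.002703+0.000j on G[6,4]
R8: Y=0.2688+0.000j on G[1,4]
R9: Y=0.007576+0.000j on G[4,5]
R10: Y=0.01739+0.000j on G[5,3]
C2: Y=0.000+0.04940j on G[1,6]
R11: Y=0.06494+0.000j on G[3,6]
V1: row V3−V6=4.05, i_V1 at 3,6
V2: row V1−V0=21.4, i_V2 at 1,0
solve → V1=21.40+0.000j, V2=19.61-7.032j, V3=28.99-13.75j, V4=9.551-0.1416j, V5=19.83-6.783j, V6=24.94-13.75j
aux → i_V1=-0.6549+0.1374j, i_V2=-3.386+3.630j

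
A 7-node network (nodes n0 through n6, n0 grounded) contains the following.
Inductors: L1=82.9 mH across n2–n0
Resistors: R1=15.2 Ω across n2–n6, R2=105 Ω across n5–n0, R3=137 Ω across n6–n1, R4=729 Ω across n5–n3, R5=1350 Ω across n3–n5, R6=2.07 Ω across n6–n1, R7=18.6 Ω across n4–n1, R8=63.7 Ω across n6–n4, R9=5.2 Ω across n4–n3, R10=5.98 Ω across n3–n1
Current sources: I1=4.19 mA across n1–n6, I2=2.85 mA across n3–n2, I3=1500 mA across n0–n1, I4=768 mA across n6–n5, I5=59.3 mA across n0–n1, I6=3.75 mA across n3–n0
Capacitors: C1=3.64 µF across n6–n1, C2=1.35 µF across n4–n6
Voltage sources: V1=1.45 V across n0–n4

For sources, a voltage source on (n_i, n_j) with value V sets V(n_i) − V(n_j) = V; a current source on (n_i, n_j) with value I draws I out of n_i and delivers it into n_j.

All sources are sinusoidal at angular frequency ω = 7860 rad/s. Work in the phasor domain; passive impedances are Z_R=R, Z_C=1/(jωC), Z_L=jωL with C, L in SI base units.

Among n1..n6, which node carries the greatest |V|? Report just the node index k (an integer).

MNA unknowns: 6 node voltages V₁..V_6 plus 1 source current (V1)
L1: Y=0.000-0.001535j on G[2,0]
R1: Y=0.06579+0.000j on G[2,6]
I1: z[1]−=0.00419, z[6]+=0.00419
R2: Y=0.009524+0.000j on G[5,0]
R3: Y=0.007299+0.000j on G[6,1]
I2: z[3]−=0.00285, z[2]+=0.00285
C1: Y=0.000+0.02861j on G[6,1]
R4: Y=0.001372+0.000j on G[5,3]
R5: Y=0.0007407+0.000j on G[3,5]
R6: Y=0.4831+0.000j on G[6,1]
R7: Y=0.05376+0.000j on G[4,1]
R8: Y=0.01570+0.000j on G[6,4]
I3: z[0]−=1.5, z[1]+=1.5
I4: z[6]−=0.768, z[5]+=0.768
R9: Y=0.1923+0.000j on G[4,3]
R10: Y=0.1672+0.000j on G[3,1]
I5: z[0]−=0.0593, z[1]+=0.0593
I6: z[3]−=0.00375, z[0]+=0.00375
C2: Y=0.000+0.01061j on G[4,6]
V1: row V0−V4=1.45, i_V1 at 0,4
solve → V1=4.082-0.2360j, V2=2.451-0.1501j, V3=1.485-0.1092j, V4=-1.450+0.000j, V5=66.27-0.01983j, V6=2.405-0.2072j
aux → i_V1=-0.9246-0.003951j

5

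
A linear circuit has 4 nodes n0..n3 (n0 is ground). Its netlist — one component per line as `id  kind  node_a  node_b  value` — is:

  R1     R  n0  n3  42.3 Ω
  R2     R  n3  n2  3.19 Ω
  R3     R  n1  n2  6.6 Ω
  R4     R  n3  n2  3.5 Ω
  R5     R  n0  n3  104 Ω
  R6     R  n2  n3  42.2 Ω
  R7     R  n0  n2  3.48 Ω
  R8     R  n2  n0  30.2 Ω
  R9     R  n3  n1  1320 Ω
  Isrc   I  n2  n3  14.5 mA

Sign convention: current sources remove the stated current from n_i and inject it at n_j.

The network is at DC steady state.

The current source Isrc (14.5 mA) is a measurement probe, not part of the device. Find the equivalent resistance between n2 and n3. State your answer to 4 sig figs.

MNA unknowns: 3 node voltages V₁..V_3
R1: Y=0.02364 on G[0,3]
R2: Y=0.3135 on G[3,2]
R3: Y=0.1515 on G[1,2]
R4: Y=0.2857 on G[3,2]
R5: Y=0.009615 on G[0,3]
R6: Y=0.02370 on G[2,3]
R7: Y=0.2874 on G[0,2]
R8: Y=0.03311 on G[2,0]
R9: Y=0.0007576 on G[3,1]
Isrc: z[2]−=0.0145, z[3]+=0.0145
solve → V1=-0.001975, V2=-0.002085, V3=0.02009

R_eq = 1.530 Ω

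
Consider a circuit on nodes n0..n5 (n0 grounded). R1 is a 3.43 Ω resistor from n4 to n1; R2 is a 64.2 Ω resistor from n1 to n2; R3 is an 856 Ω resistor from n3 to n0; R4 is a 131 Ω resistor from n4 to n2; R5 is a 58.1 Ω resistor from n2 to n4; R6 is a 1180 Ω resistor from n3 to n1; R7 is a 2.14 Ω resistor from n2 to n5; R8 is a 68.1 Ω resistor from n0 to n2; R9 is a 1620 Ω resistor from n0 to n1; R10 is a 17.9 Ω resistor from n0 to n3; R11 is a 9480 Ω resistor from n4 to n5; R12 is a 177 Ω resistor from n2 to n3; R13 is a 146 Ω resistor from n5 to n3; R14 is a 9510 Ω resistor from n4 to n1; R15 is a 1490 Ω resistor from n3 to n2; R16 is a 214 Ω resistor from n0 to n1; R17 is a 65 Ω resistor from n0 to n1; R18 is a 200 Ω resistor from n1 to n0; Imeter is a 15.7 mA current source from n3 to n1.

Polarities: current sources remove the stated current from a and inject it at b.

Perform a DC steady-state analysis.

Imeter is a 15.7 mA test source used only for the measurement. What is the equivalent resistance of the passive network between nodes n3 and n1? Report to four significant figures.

Apply KCL at each of the 5 non-ground nodes and solve the resulting linear system.
Node n1: branches {R1, R2, R6, R9, R14, R16, R17, R18, Imeter} → V_1 = 0.3306
Node n2: branches {R2, R4, R5, R7, R8, R12, R15} → V_2 = 0.1550
Node n3: branches {R3, R6, R10, R12, R13, R15, Imeter} → V_3 = -0.1888
Node n4: branches {R1, R4, R5, R11, R14} → V_4 = 0.3168
Node n5: branches {R7, R11, R13} → V_5 = 0.1501

R_eq = 33.08 Ω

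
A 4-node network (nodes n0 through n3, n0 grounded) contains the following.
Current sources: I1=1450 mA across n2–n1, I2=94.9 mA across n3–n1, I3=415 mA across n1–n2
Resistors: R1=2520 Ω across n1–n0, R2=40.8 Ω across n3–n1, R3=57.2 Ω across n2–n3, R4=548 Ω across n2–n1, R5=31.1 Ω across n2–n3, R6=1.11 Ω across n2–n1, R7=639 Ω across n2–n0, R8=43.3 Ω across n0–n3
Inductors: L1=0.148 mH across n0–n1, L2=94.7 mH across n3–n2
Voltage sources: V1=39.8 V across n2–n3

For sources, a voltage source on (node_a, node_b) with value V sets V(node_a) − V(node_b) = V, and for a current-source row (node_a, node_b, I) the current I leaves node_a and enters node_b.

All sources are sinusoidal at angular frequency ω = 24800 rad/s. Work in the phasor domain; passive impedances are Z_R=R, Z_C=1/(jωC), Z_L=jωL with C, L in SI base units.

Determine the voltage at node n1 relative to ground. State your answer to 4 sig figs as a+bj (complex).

0.2935+3.275j V

MNA unknowns: 3 node voltages V₁..V_3 plus 1 source current (V1)
I1: z[2]−=1.45, z[1]+=1.45
R1: Y=0.0003968+0.000j on G[1,0]
R2: Y=0.02451+0.000j on G[3,1]
L1: Y=0.000-0.2724j on G[0,1]
R3: Y=0.01748+0.000j on G[2,3]
R4: Y=0.001825+0.000j on G[2,1]
I2: z[3]−=0.0949, z[1]+=0.0949
L2: Y=0.000-0.0004258j on G[3,2]
R5: Y=0.03215+0.000j on G[2,3]
R6: Y=0.9009+0.000j on G[2,1]
R7: Y=0.001565+0.000j on G[2,0]
R8: Y=0.02309+0.000j on G[0,3]
I3: z[1]−=0.415, z[2]+=0.415
V1: row V2−V3=39.8, i_V1 at 2,3
solve → V1=0.2935+3.275j, V2=1.089+3.190j, V3=-38.71+3.190j
aux → i_V1=-3.731+0.08854j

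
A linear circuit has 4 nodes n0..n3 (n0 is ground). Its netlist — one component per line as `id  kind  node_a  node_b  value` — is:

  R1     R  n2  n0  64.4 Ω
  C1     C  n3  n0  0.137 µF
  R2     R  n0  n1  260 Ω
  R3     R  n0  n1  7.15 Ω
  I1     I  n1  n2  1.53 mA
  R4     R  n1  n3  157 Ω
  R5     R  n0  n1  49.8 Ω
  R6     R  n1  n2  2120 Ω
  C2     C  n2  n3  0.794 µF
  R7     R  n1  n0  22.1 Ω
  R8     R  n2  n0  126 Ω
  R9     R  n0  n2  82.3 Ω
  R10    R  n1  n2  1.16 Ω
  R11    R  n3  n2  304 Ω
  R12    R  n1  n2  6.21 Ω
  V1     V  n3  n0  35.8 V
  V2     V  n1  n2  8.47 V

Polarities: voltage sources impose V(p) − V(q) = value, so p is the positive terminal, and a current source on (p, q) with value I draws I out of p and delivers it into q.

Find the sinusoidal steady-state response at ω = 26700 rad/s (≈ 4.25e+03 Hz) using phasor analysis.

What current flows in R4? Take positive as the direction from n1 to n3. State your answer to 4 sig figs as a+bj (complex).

Element admittances at ω=26700 rad/s:
  Y(R1) = 0.01553+0.000j S between n2,n0
  Y(C1) = 0.000+0.003658j S between n3,n0
  Y(R2) = 0.003846+0.000j S between n0,n1
  Y(R3) = 0.1399+0.000j S between n0,n1
  I1: injects 0.00153 A into n2 (from n1)
  Y(R4) = 0.006369+0.000j S between n1,n3
  Y(R5) = 0.02008+0.000j S between n0,n1
  Y(R6) = 0.0004717+0.000j S between n1,n2
  Y(C2) = 0.000+0.02120j S between n2,n3
  Y(R7) = 0.04525+0.000j S between n1,n0
  Y(R8) = 0.007937+0.000j S between n2,n0
  Y(R9) = 0.01215+0.000j S between n0,n2
  Y(R10) = 0.8621+0.000j S between n1,n2
  Y(R11) = 0.003289+0.000j S between n3,n2
  Y(R12) = 0.1610+0.000j S between n1,n2
  V1: constraint V(n3)−V(n0) = 35.8
  V2: constraint V(n1)−V(n2) = 8.47
Assemble and solve the 5×5 MNA system:
  V(n1)=2.943+3.445j  V(n2)=-5.527+3.445j  V(n3)=35.80+0.000j
  i(V1)=-0.4183-0.9738j  i(V2)=-9.077-0.7421j

-0.2093+0.02194j A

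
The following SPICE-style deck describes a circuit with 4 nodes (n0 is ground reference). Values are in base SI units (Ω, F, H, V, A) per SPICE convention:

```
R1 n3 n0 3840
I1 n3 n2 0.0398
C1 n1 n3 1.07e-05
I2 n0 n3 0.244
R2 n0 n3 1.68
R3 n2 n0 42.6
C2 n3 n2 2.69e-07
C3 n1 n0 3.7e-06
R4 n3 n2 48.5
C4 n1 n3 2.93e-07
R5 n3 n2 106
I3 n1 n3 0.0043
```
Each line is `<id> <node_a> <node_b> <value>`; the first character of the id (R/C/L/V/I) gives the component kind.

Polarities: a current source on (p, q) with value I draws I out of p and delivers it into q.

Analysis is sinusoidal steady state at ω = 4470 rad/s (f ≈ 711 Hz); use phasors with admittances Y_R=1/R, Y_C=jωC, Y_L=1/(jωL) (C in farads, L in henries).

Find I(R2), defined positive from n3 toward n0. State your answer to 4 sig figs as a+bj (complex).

0.2225-0.004225j A

Apply KCL at each of the 3 non-ground nodes and solve the resulting linear system.
Node n1: branches {C1, C3, C4, I3} → V_1 = 0.2797+0.06016j
Node n2: branches {I1, R3, C2, R4, R5} → V_2 = 0.9532-0.01700j
Node n3: branches {R1, I1, C1, I2, R2, C2, R4, C4, R5, I3} → V_3 = 0.3738-0.007098j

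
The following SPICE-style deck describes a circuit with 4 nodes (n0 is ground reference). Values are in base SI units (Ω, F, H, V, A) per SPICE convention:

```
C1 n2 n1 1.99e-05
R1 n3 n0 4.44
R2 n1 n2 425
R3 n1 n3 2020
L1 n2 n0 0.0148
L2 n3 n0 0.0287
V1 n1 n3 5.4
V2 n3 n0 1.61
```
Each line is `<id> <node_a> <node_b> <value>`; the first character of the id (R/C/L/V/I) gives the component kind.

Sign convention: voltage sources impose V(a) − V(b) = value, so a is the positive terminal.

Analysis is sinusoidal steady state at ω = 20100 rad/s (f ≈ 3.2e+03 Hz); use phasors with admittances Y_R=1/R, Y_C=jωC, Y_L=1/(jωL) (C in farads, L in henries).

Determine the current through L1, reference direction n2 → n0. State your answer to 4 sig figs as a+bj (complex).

1.185e-06-0.02376j A

Element admittances at ω=20100 rad/s:
  Y(C1) = 0.000+0.4000j S between n2,n1
  Y(R1) = 0.2252+0.000j S between n3,n0
  Y(R2) = 0.002353+0.000j S between n1,n2
  Y(R3) = 0.0004950+0.000j S between n1,n3
  Y(L1) = 0.000-0.003362j S between n2,n0
  Y(L2) = 0.000-0.001733j S between n3,n0
  V1: constraint V(n1)−V(n3) = 5.4
  V2: constraint V(n3)−V(n0) = 1.61
Assemble and solve the 5×5 MNA system:
  V(n1)=7.010+0.000j  V(n2)=7.069+0.0003524j  V(n3)=1.610+0.000j
  i(V1)=-0.002674+0.02376j  i(V2)=-0.3626+0.02656j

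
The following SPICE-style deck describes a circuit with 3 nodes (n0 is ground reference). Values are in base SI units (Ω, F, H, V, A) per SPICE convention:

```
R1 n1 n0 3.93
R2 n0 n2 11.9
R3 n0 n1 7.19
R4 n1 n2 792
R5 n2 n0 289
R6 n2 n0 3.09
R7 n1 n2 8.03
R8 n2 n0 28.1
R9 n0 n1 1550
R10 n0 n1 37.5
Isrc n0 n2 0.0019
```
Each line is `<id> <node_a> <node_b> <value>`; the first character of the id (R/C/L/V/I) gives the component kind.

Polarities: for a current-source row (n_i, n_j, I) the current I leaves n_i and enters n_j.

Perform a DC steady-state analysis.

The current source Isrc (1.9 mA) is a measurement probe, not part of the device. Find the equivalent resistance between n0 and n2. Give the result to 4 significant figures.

Apply KCL at each of the 2 non-ground nodes and solve the resulting linear system.
Node n1: branches {R1, R3, R4, R7, R9, R10} → V_1 = 0.0008044
Node n2: branches {R2, R4, R5, R6, R7, R8, Isrc} → V_2 = 0.003496

R_eq = 1.840 Ω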